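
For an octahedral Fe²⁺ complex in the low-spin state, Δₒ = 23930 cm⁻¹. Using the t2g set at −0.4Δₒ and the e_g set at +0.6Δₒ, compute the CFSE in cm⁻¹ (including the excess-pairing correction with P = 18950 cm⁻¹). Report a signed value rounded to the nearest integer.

Fe sits in group 8; removing 2 electrons leaves Fe²⁺ with 8 − 2 = 6 d electrons.
Configuration: t2g^6 e_g^0.
The orbital stabilization is -2.4Δₒ = -2.4 × 23930 = -57432 cm⁻¹.
Relative to high-spin t2g^4 e_g^2 (1 paired), the low-spin configuration has 2 additional pairs, contributing +2 × 18950 = +37900 cm⁻¹.
Combining: -57432 + 37900 = -19532 cm⁻¹.

-19532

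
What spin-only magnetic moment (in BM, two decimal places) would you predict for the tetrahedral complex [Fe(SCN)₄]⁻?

Each SCN⁻ contributes -1; 4 × (-1) = -4. With overall charge -1, Fe is in the +3 oxidation state.
Fe³⁺: group 8, so d-count = 8 − 3 = 5.
Tetrahedral fields are weak (Δₜ ≈ 4/9 Δₒ), so electrons fill high-spin.
Configuration: e² t₂³ → 5 unpaired electrons.
μ(spin-only) = √[5(5+2)] = √35 ≈ 5.92 BM.

5.92 BM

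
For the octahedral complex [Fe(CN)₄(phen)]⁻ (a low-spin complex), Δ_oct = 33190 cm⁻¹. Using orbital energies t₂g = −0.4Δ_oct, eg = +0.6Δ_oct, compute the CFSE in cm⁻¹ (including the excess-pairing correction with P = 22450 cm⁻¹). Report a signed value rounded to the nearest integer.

Ligand charges: 4×(-1) from CN⁻ and 1×(+0) from phen sum to -4; with overall charge -1, Fe is +3.
Fe is in group 8, so Fe³⁺ is d⁵ (8 − 3 = 5).
Electron filling gives t₂g⁵ eg⁰.
Orbital CFSE = 5(-0.4) + 0(0.6) = -2.0Δ_oct = -2.0 × 33190 = -66380 cm⁻¹.
Pairing penalty: 2 pairs vs 0 in the high-spin reference → 2 extra × P = 44900 cm⁻¹.
Net CFSE = -66380 + 44900 = -21480 cm⁻¹.

-21480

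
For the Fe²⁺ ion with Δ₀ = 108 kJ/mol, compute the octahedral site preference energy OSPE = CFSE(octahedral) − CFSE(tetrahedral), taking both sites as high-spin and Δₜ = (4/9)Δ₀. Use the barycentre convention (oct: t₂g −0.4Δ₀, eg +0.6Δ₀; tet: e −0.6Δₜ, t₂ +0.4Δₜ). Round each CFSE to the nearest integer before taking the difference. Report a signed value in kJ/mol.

-14

Fe²⁺: group 8, so d-count = 8 − 2 = 6.
In an octahedral site d⁶ (HS) is t₂g⁴ eg², giving CFSE(oct) = -0.4Δ₀ = -43 kJ/mol.
In a tetrahedral site the filling is e³ t₂³: CFSE(tet) = -0.6Δₜ = -0.6 × (4/9)(108) = -29 kJ/mol.
OSPE = CFSE(oct) − CFSE(tet) = -43 − (-29) = -14 kJ/mol.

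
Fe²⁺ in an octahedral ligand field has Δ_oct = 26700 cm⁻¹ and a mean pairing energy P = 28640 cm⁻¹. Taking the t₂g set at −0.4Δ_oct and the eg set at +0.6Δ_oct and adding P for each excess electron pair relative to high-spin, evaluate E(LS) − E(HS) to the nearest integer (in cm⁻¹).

3880

Fe sits in group 8; removing 2 electrons leaves Fe²⁺ with 8 − 2 = 6 d electrons.
High-spin d⁶ fills as t₂g⁴ eg² with CFSE 4(−0.4) + 2(+0.6) = -0.4Δ_oct = -10680 cm⁻¹.
For low-spin the configuration is t₂g⁶ eg⁰: orbital energy -2.4 × 26700 = -64080 cm⁻¹, and 2 additional pairs relative to high-spin add 57280 cm⁻¹, giving -6800 cm⁻¹.
Thus E(LS) − E(HS) = 3880 cm⁻¹.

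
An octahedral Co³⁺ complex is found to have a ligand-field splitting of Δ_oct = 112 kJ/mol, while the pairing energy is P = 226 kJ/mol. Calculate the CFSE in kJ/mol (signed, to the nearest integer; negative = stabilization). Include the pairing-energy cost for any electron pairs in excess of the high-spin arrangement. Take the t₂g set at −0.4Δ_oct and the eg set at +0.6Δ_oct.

-45

Group 9 minus oxidation state +3 gives a d⁶ configuration for Co³⁺.
Δ_oct < P, so pairing is avoided: the ground state is high-spin.
That gives t₂g⁴ eg².
Orbital CFSE = -0.4Δ_oct = -0.4 × 112 = -45 kJ/mol.
High-spin has no excess pairs, so no pairing correction applies.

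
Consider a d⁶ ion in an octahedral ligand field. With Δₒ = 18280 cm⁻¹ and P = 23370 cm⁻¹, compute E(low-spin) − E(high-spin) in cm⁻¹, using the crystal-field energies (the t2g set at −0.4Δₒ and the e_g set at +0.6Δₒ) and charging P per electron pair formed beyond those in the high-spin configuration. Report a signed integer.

10180

High-spin d⁶ fills as t2g^4 e_g^2 with CFSE 4(−0.4) + 2(+0.6) = -0.4Δₒ = -7312 cm⁻¹.
Low-spin t2g^6 e_g^0 gives -2.4Δₒ = -43872 cm⁻¹, but forming 2 extra pairs costs 2P = 46740 cm⁻¹, so E(LS) = -43872 + 46740 = 2868 cm⁻¹.
Thus E(LS) − E(HS) = 10180 cm⁻¹.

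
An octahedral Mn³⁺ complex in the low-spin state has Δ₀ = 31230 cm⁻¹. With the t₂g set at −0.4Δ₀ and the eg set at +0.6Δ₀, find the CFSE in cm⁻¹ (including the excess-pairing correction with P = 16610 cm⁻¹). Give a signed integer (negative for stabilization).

Mn is in group 7, so Mn³⁺ is d⁴ (7 − 3 = 4).
The d⁴ electrons fill as t₂g⁴ eg⁰.
The orbital stabilization is -1.6Δ₀ = -1.6 × 31230 = -49968 cm⁻¹.
Relative to high-spin t₂g³ eg¹ (0 paired), the low-spin configuration has 1 additional pair, contributing +1 × 16610 = +16610 cm⁻¹.
Overall CFSE = -49968 + 16610 = -33358 cm⁻¹.

-33358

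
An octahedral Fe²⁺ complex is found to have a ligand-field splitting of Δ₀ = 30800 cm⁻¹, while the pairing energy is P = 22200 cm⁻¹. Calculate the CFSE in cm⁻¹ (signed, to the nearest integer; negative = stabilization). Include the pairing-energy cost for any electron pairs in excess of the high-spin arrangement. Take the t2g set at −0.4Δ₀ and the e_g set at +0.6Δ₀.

Group 8 minus oxidation state +2 gives a d⁶ configuration for Fe²⁺.
With Δ₀ > P the complex is low-spin.
Configuration: t2g^6 e_g^0.
Orbital CFSE = -2.4Δ₀ = -2.4 × 30800 = -73920 cm⁻¹.
Excess pairs vs high-spin: 3 − 1 = 2; pairing cost = +44400 cm⁻¹.
Net CFSE = -73920 + 44400 = -29520 cm⁻¹.

-29520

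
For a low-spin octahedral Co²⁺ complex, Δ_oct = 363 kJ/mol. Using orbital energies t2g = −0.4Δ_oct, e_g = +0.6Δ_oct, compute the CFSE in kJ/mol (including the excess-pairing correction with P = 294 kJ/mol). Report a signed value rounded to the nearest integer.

Co sits in group 9; removing 2 electrons leaves Co²⁺ with 9 − 2 = 7 d electrons.
Configuration: t2g^6 e_g^1.
Orbital CFSE = 6(-0.4) + 1(0.6) = -1.8Δ_oct = -1.8 × 363 = -653 kJ/mol.
High-spin d⁷ would be t2g^5 e_g^2 with 2 pairs; low-spin has 3, so 1 excess pair costs +1P = +294 kJ/mol.
Combining: -653 + 294 = -359 kJ/mol.

-359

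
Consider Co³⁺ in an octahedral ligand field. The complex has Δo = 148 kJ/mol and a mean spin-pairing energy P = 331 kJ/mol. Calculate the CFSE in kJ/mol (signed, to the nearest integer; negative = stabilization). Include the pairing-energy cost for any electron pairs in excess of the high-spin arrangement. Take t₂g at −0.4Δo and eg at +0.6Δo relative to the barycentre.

Group 9 minus oxidation state +3 gives a d⁶ configuration for Co³⁺.
Since Δo = 148 kJ/mol < P = 331 kJ/mol, the complex adopts the high-spin configuration.
Configuration: t₂g⁴ eg².
Orbital CFSE = -0.4Δo = -0.4 × 148 = -59 kJ/mol.
High-spin has no excess pairs, so no pairing correction applies.

-59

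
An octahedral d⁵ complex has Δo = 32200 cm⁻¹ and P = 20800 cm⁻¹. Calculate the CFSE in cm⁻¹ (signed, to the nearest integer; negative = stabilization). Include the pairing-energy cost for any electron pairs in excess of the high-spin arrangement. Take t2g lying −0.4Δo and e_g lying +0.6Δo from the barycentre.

Δo > P, so pairing is preferred: the ground state is low-spin.
That gives t2g^5 e_g^0.
Orbital CFSE = -2.0Δo = -2.0 × 32200 = -64400 cm⁻¹.
Excess pairs vs high-spin: 2 − 0 = 2; pairing cost = +41600 cm⁻¹.
Net CFSE = -64400 + 41600 = -22800 cm⁻¹.

-22800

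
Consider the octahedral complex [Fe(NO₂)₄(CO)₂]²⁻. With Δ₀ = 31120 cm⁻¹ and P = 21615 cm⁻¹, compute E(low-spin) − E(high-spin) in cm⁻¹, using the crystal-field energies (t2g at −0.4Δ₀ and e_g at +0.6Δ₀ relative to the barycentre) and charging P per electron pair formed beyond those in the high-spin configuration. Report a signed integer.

Ligand charges: 4×(-1) from NO₂⁻ and 2×(+0) from CO sum to -4; with overall charge -2, Fe is +2.
Fe sits in group 8; removing 2 electrons leaves Fe²⁺ with 8 − 2 = 6 d electrons.
High-spin: t2g^4 e_g^2, CFSE = -0.4Δ₀ = -12448 cm⁻¹.
Low-spin t2g^6 e_g^0 gives -2.4Δ₀ = -74688 cm⁻¹, but forming 2 extra pairs costs 2P = 43230 cm⁻¹, so E(LS) = -74688 + 43230 = -31458 cm⁻¹.
Thus E(LS) − E(HS) = -19010 cm⁻¹.

-19010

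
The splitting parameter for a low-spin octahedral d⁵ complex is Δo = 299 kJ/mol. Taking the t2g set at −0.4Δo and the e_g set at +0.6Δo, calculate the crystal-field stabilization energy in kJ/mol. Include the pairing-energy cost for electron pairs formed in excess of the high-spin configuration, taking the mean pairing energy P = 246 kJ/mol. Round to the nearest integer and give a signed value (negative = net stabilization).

Configuration: t2g^5 e_g^0.
The orbital stabilization is -2.0Δo = -2.0 × 299 = -598 kJ/mol.
High-spin d⁵ would be t2g^3 e_g^2 with 0 pairs; low-spin has 2, so 2 excess pairs cost +2P = +492 kJ/mol.
Combining: -598 + 492 = -106 kJ/mol.

-106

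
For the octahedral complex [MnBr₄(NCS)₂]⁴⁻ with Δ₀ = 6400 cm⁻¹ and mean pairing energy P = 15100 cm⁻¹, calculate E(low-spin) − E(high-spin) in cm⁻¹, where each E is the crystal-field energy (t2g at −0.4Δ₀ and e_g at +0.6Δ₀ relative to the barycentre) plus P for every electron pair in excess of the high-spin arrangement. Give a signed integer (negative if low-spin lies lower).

Ligand charges: 4×(-1) from Br⁻ and 2×(-1) from NCS⁻ sum to -6; with overall charge -4, Mn is +2.
Group 7 minus oxidation state +2 gives a d⁵ configuration for Mn²⁺.
High-spin d⁵ fills as t2g^3 e_g^2 with CFSE 3(−0.4) + 2(+0.6) = 0.0Δ₀ = 0 cm⁻¹.
Low-spin: t2g^5 e_g^0, orbital CFSE = -2.0Δ₀ = -12800 cm⁻¹; plus 2 excess pairs × P = +30200 cm⁻¹; total 17400 cm⁻¹.
The difference is 17400 − (0) = 17400 cm⁻¹, so high-spin lies lower.

17400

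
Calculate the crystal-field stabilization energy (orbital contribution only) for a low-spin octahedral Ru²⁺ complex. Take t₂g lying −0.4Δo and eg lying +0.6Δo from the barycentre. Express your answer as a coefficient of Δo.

-2.4 Δo

Ru²⁺: group 8, so d-count = 8 − 2 = 6.
Configuration: t₂g⁶ eg⁰.
CFSE = 6(-0.4Δo) + 0(0.6Δo) = -2.4Δo + 0.0Δo = -2.4Δo.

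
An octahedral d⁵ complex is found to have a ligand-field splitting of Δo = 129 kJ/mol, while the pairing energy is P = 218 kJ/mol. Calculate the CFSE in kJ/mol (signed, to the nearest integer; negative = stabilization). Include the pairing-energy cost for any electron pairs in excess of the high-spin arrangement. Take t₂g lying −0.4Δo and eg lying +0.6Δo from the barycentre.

Since Δo = 129 kJ/mol < P = 218 kJ/mol, the complex adopts the high-spin configuration.
Filling d⁵ accordingly: t₂g³ eg².
Orbital CFSE = 0.0Δo = 0.0 × 129 = 0 kJ/mol.
High-spin has no excess pairs, so no pairing correction applies.

0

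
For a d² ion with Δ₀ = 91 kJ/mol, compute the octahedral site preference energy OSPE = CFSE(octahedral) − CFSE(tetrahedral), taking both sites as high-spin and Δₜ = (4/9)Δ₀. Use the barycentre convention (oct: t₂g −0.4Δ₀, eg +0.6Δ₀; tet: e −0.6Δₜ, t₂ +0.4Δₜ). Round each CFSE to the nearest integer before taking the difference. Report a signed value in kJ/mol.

-24

Octahedral (high-spin): t₂g² eg⁰, CFSE = 2(−0.4) + 0(+0.6) = -0.8Δ₀ = -0.8 × 91 = -73 kJ/mol.
Tetrahedral: e² t₂⁰, CFSE = 2(−0.6) + 0(+0.4) = -1.2Δₜ = -1.2 × (4/9) × 91 = -49 kJ/mol.
OSPE = -73 − (-49) = -24 kJ/mol.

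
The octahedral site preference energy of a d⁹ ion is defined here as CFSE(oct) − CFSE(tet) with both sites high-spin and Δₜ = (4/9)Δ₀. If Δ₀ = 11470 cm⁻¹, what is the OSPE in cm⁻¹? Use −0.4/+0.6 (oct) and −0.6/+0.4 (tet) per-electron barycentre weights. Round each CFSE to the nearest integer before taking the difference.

-4843

Octahedral (high-spin): t₂g⁶ eg³, CFSE = 6(−0.4) + 3(+0.6) = -0.6Δ₀ = -0.6 × 11470 = -6882 cm⁻¹.
Tetrahedral e⁴ t₂⁵ gives -0.4Δₜ = -0.4 × (4/9) × 11470 = -2039 cm⁻¹.
Subtracting, OSPE = -6882 − (-2039) = -4843 cm⁻¹.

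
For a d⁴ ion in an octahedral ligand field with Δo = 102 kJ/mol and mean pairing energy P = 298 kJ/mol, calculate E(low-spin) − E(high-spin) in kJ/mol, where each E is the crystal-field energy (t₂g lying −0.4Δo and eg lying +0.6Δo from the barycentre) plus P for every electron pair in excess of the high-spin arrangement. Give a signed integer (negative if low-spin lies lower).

196

In the high-spin limit (t₂g³ eg¹) the orbital term is -0.6Δo = -61 kJ/mol, with no excess pairing.
For low-spin the configuration is t₂g⁴ eg⁰: orbital energy -1.6 × 102 = -163 kJ/mol, and 1 additional pair relative to high-spin adds 298 kJ/mol, giving 135 kJ/mol.
Thus E(LS) − E(HS) = 196 kJ/mol.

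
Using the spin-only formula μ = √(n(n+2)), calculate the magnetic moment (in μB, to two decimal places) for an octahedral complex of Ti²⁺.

Ti is in group 4, so Ti²⁺ is d² (4 − 2 = 2).
For octahedral d² the high- and low-spin configurations coincide.
Configuration: t2g^2 e_g^0 → 2 unpaired electrons.
μ(spin-only) = √[2(2+2)] = √8 ≈ 2.83 μB.

2.83 μB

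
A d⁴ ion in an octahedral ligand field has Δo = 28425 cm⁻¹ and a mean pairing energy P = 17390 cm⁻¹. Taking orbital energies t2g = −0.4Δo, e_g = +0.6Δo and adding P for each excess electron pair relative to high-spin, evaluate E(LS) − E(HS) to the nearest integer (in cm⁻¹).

High-spin d⁴ fills as t2g^3 e_g^1 with CFSE 3(−0.4) + 1(+0.6) = -0.6Δo = -17055 cm⁻¹.
Low-spin t2g^4 e_g^0 gives -1.6Δo = -45480 cm⁻¹, but forming 1 extra pair costs 1P = 17390 cm⁻¹, so E(LS) = -45480 + 17390 = -28090 cm⁻¹.
Thus E(LS) − E(HS) = -11035 cm⁻¹.

-11035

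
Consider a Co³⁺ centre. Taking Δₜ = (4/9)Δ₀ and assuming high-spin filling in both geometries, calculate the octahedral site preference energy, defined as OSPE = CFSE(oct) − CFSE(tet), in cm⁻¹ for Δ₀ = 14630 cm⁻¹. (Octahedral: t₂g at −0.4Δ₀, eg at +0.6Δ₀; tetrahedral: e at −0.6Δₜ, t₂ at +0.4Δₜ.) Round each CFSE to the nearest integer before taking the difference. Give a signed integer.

-1951

Co sits in group 9; removing 3 electrons leaves Co³⁺ with 9 − 3 = 6 d electrons.
Octahedral high-spin t₂g⁴ eg²: CFSE = -0.4 × 14630 = -5852 cm⁻¹.
Tetrahedral: e³ t₂³, CFSE = 3(−0.6) + 3(+0.4) = -0.6Δₜ = -0.6 × (4/9) × 14630 = -3901 cm⁻¹.
OSPE = CFSE(oct) − CFSE(tet) = -5852 − (-3901) = -1951 cm⁻¹.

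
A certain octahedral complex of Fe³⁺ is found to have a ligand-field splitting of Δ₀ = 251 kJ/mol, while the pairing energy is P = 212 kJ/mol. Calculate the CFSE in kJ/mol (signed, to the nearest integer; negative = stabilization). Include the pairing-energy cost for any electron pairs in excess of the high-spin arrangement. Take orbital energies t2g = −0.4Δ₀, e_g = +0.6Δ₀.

Fe sits in group 8; removing 3 electrons leaves Fe³⁺ with 8 − 3 = 5 d electrons.
Δ₀ > P, so pairing is preferred: the ground state is low-spin.
Configuration: t2g^5 e_g^0.
Orbital CFSE = -2.0Δ₀ = -2.0 × 251 = -502 kJ/mol.
Excess pairs vs high-spin: 2 − 0 = 2; pairing cost = +424 kJ/mol.
Net CFSE = -502 + 424 = -78 kJ/mol.

-78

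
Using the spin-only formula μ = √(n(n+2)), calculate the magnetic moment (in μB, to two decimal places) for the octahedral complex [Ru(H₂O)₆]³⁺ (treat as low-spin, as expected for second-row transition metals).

H₂O is neutral, so the +3 overall charge sits on Ru: oxidation state +3.
Group 8 minus oxidation state +3 gives a d⁵ configuration for Ru³⁺.
Configuration: t2g^5 e_g^0 → 1 unpaired electron.
μ(spin-only) = √[1(1+2)] = √3 ≈ 1.73 μB.

1.73 μB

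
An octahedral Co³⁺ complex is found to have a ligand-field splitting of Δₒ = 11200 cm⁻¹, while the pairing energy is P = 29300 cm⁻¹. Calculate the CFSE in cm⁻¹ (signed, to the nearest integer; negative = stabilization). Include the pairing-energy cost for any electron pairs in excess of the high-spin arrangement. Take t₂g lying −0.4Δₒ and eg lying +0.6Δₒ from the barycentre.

Group 9 minus oxidation state +3 gives a d⁶ configuration for Co³⁺.
Since Δₒ = 11200 cm⁻¹ < P = 29300 cm⁻¹, the complex adopts the high-spin configuration.
Filling d⁶ accordingly: t₂g⁴ eg².
Orbital CFSE = -0.4Δₒ = -0.4 × 11200 = -4480 cm⁻¹.
High-spin has no excess pairs, so no pairing correction applies.

-4480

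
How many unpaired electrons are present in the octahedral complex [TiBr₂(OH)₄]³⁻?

1

Ligand charges: 2×(-1) from Br⁻ and 4×(-1) from OH⁻ sum to -6; with overall charge -3, Ti is +3.
Ti³⁺: group 4, so d-count = 4 − 3 = 1.
Configuration: t2g^1 e_g^0, giving 1 unpaired electron.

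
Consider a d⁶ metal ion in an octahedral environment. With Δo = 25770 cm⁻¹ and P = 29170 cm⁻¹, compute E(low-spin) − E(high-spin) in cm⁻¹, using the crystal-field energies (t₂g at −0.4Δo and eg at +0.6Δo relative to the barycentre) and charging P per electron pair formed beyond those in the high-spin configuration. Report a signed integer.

6800

High-spin d⁶ fills as t₂g⁴ eg² with CFSE 4(−0.4) + 2(+0.6) = -0.4Δo = -10308 cm⁻¹.
For low-spin the configuration is t₂g⁶ eg⁰: orbital energy -2.4 × 25770 = -61848 cm⁻¹, and 2 additional pairs relative to high-spin add 58340 cm⁻¹, giving -3508 cm⁻¹.
Thus E(LS) − E(HS) = 6800 cm⁻¹.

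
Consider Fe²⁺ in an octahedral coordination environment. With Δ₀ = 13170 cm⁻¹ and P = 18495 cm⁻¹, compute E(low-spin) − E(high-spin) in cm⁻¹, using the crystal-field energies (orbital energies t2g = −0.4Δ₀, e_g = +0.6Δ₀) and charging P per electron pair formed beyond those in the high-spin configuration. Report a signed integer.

Fe²⁺: group 8, so d-count = 8 − 2 = 6.
High-spin: t2g^4 e_g^2, CFSE = -0.4Δ₀ = -5268 cm⁻¹.
For low-spin the configuration is t2g^6 e_g^0: orbital energy -2.4 × 13170 = -31608 cm⁻¹, and 2 additional pairs relative to high-spin add 36990 cm⁻¹, giving 5382 cm⁻¹.
The difference is 5382 − (-5268) = 10650 cm⁻¹, so high-spin lies lower.

10650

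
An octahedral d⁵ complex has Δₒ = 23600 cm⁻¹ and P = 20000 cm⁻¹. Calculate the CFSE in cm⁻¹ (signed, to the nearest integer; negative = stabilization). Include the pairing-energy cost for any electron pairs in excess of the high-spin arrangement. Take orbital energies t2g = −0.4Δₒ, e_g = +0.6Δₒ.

Δₒ > P, so pairing is preferred: the ground state is low-spin.
Filling d⁵ accordingly: t2g^5 e_g^0.
Orbital CFSE = -2.0Δₒ = -2.0 × 23600 = -47200 cm⁻¹.
Excess pairs vs high-spin: 2 − 0 = 2; pairing cost = +40000 cm⁻¹.
Net CFSE = -47200 + 40000 = -7200 cm⁻¹.

-7200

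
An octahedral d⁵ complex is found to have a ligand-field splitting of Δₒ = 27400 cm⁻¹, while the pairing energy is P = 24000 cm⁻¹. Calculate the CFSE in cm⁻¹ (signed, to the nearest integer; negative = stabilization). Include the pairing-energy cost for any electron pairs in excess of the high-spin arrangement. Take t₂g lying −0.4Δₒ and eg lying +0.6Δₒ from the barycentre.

-6800

Since Δₒ = 27400 cm⁻¹ > P = 24000 cm⁻¹, the complex adopts the low-spin configuration.
Configuration: t₂g⁵ eg⁰.
Orbital CFSE = -2.0Δₒ = -2.0 × 27400 = -54800 cm⁻¹.
Excess pairs vs high-spin: 2 − 0 = 2; pairing cost = +48000 cm⁻¹.
Net CFSE = -54800 + 48000 = -6800 cm⁻¹.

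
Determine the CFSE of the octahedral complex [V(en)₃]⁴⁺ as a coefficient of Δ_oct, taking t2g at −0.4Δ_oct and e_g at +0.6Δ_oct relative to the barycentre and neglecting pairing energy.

-0.4 Δ_oct

en is neutral, so the +4 overall charge sits on V: oxidation state +4.
Group 5 minus oxidation state +4 gives a d¹ configuration for V⁴⁺.
For octahedral d¹ the high- and low-spin configurations coincide.
Configuration: t2g^1 e_g^0.
CFSE = 1(-0.4Δ_oct) + 0(0.6Δ_oct) = -0.4Δ_oct + 0.0Δ_oct = -0.4Δ_oct.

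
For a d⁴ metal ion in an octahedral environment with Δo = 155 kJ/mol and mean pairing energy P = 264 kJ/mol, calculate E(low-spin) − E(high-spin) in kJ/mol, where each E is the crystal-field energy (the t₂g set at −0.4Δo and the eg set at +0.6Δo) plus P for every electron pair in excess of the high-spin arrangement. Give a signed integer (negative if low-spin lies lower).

109

High-spin d⁴ fills as t₂g³ eg¹ with CFSE 3(−0.4) + 1(+0.6) = -0.6Δo = -93 kJ/mol.
For low-spin the configuration is t₂g⁴ eg⁰: orbital energy -1.6 × 155 = -248 kJ/mol, and 1 additional pair relative to high-spin adds 264 kJ/mol, giving 16 kJ/mol.
The difference is 16 − (-93) = 109 kJ/mol, so high-spin lies lower.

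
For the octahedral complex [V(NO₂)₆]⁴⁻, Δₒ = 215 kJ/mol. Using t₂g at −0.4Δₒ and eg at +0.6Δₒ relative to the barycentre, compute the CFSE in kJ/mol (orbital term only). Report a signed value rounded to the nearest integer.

-258

Each NO₂⁻ contributes -1; 6 × (-1) = -6. With overall charge -4, V is in the +2 oxidation state.
V is in group 5, so V²⁺ is d³ (5 − 2 = 3).
For octahedral d³ the high- and low-spin configurations coincide.
Electron filling gives t₂g³ eg⁰.
Orbital CFSE = 3(-0.4) + 0(0.6) = -1.2Δₒ = -1.2 × 215 = -258 kJ/mol.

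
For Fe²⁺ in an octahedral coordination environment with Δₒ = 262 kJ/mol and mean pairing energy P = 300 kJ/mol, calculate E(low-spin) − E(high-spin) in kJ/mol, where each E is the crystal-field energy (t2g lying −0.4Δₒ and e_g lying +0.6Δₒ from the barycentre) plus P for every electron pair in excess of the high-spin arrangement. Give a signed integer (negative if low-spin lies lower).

76

Fe sits in group 8; removing 2 electrons leaves Fe²⁺ with 8 − 2 = 6 d electrons.
High-spin: t2g^4 e_g^2, CFSE = -0.4Δₒ = -105 kJ/mol.
For low-spin the configuration is t2g^6 e_g^0: orbital energy -2.4 × 262 = -629 kJ/mol, and 2 additional pairs relative to high-spin add 600 kJ/mol, giving -29 kJ/mol.
The difference is -29 − (-105) = 76 kJ/mol, so high-spin lies lower.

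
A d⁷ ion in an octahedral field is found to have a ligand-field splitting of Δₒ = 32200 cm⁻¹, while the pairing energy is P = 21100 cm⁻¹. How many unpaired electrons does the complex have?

1

Δₒ > P, so pairing is preferred: the ground state is low-spin.
That gives t2g^6 e_g^1.
Unpaired electrons: 1.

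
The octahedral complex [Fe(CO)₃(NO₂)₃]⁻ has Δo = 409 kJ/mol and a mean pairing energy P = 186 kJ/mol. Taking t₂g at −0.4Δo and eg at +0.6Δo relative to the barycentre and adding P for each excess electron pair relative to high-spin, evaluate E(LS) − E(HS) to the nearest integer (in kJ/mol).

-446

Ligand charges: 3×(+0) from CO and 3×(-1) from NO₂⁻ sum to -3; with overall charge -1, Fe is +2.
Fe is in group 8, so Fe²⁺ is d⁶ (8 − 2 = 6).
High-spin: t₂g⁴ eg², CFSE = -0.4Δo = -164 kJ/mol.
For low-spin the configuration is t₂g⁶ eg⁰: orbital energy -2.4 × 409 = -982 kJ/mol, and 2 additional pairs relative to high-spin add 372 kJ/mol, giving -610 kJ/mol.
The difference is -610 − (-164) = -446 kJ/mol, so low-spin lies lower.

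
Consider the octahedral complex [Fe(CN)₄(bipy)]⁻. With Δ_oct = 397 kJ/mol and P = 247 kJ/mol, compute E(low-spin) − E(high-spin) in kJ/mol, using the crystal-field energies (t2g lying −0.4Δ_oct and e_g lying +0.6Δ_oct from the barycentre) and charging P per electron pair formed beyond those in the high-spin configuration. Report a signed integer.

-300

Ligand charges: 4×(-1) from CN⁻ and 1×(+0) from bipy sum to -4; with overall charge -1, Fe is +3.
Fe is in group 8, so Fe³⁺ is d⁵ (8 − 3 = 5).
In the high-spin limit (t2g^3 e_g^2) the orbital term is 0.0Δ_oct = 0 kJ/mol, with no excess pairing.
Low-spin t2g^5 e_g^0 gives -2.0Δ_oct = -794 kJ/mol, but forming 2 extra pairs costs 2P = 494 kJ/mol, so E(LS) = -794 + 494 = -300 kJ/mol.
The difference is -300 − (0) = -300 kJ/mol, so low-spin lies lower.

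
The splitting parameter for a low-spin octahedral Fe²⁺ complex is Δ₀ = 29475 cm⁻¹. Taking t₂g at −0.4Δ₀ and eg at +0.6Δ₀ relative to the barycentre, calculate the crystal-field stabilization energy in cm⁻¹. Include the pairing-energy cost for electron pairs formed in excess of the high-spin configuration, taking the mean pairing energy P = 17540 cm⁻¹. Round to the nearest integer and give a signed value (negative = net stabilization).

Fe²⁺: group 8, so d-count = 8 − 2 = 6.
Configuration: t₂g⁶ eg⁰.
CFSE(orbital) = 6×(-0.4Δ₀) + 0×(0.6Δ₀) = -2.4Δ₀; with Δ₀ = 29475 cm⁻¹ that is -70740 cm⁻¹.
Pairing penalty: 3 pairs vs 1 in the high-spin reference → 2 extra × P = 35080 cm⁻¹.
Net CFSE = -70740 + 35080 = -35660 cm⁻¹.

-35660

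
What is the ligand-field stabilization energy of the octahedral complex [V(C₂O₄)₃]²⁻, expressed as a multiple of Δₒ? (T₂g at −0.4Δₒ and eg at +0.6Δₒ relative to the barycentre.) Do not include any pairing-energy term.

Each C₂O₄²⁻ contributes -2; 3 × (-2) = -6. With overall charge -2, V is in the +4 oxidation state.
V is in group 5, so V⁴⁺ is d¹ (5 − 4 = 1).
Configuration: t₂g¹ eg⁰.
CFSE = 1(-0.4Δₒ) + 0(0.6Δₒ) = -0.4Δₒ + 0.0Δₒ = -0.4Δₒ.

-0.4 Δₒ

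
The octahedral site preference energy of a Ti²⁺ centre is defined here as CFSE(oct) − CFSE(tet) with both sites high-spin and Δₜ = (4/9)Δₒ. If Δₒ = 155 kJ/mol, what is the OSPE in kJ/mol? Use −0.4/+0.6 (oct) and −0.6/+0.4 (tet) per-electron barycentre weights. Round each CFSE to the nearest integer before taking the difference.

-41

Ti sits in group 4; removing 2 electrons leaves Ti²⁺ with 4 − 2 = 2 d electrons.
Octahedral high-spin t2g^2 e_g^0: CFSE = -0.8 × 155 = -124 kJ/mol.
In a tetrahedral site the filling is e^2 t2^0: CFSE(tet) = -1.2Δₜ = -1.2 × (4/9)(155) = -83 kJ/mol.
OSPE = CFSE(oct) − CFSE(tet) = -124 − (-83) = -41 kJ/mol.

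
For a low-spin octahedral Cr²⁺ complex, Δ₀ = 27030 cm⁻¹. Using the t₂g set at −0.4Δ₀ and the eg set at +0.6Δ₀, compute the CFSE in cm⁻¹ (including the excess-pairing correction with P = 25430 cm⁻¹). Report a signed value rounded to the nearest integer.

-17818

Cr sits in group 6; removing 2 electrons leaves Cr²⁺ with 6 − 2 = 4 d electrons.
Configuration: t₂g⁴ eg⁰.
Orbital CFSE = 4(-0.4) + 0(0.6) = -1.6Δ₀ = -1.6 × 27030 = -43248 cm⁻¹.
High-spin d⁴ would be t₂g³ eg¹ with 0 pairs; low-spin has 1, so 1 excess pair costs +1P = +25430 cm⁻¹.
Net CFSE = -43248 + 25430 = -17818 cm⁻¹.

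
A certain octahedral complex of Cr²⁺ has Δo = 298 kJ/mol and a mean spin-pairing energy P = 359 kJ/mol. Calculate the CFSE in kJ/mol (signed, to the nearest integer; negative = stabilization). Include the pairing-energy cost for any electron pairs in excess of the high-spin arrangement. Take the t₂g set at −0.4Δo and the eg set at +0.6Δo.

-179

Cr sits in group 6; removing 2 electrons leaves Cr²⁺ with 6 − 2 = 4 d electrons.
With Δo < P the complex is high-spin.
That gives t₂g³ eg¹.
Orbital CFSE = -0.6Δo = -0.6 × 298 = -179 kJ/mol.
High-spin has no excess pairs, so no pairing correction applies.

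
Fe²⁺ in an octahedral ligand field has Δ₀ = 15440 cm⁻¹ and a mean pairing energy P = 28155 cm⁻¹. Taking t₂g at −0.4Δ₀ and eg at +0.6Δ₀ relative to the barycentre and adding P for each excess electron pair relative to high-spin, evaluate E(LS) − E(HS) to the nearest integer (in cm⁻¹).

Fe²⁺: group 8, so d-count = 8 − 2 = 6.
High-spin d⁶ fills as t₂g⁴ eg² with CFSE 4(−0.4) + 2(+0.6) = -0.4Δ₀ = -6176 cm⁻¹.
Low-spin t₂g⁶ eg⁰ gives -2.4Δ₀ = -37056 cm⁻¹, but forming 2 extra pairs costs 2P = 56310 cm⁻¹, so E(LS) = -37056 + 56310 = 19254 cm⁻¹.
Thus E(LS) − E(HS) = 25430 cm⁻¹.

25430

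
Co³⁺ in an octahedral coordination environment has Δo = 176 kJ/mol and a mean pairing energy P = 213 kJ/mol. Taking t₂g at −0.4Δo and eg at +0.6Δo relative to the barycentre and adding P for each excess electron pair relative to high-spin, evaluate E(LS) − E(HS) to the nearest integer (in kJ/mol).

74

Group 9 minus oxidation state +3 gives a d⁶ configuration for Co³⁺.
High-spin d⁶ fills as t₂g⁴ eg² with CFSE 4(−0.4) + 2(+0.6) = -0.4Δo = -70 kJ/mol.
Low-spin t₂g⁶ eg⁰ gives -2.4Δo = -422 kJ/mol, but forming 2 extra pairs costs 2P = 426 kJ/mol, so E(LS) = -422 + 426 = 4 kJ/mol.
The difference is 4 − (-70) = 74 kJ/mol, so high-spin lies lower.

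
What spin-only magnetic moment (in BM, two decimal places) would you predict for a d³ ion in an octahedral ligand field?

For octahedral d³ the high- and low-spin configurations coincide.
Configuration: t2g^3 e_g^0 → 3 unpaired electrons.
μ(spin-only) = √[3(3+2)] = √15 ≈ 3.87 BM.

3.87 BM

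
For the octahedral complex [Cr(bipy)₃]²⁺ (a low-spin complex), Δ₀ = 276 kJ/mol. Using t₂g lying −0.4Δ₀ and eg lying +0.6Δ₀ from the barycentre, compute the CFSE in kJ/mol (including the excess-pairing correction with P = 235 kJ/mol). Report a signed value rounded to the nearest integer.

bipy is neutral, so the +2 overall charge sits on Cr: oxidation state +2.
Cr sits in group 6; removing 2 electrons leaves Cr²⁺ with 6 − 2 = 4 d electrons.
Configuration: t₂g⁴ eg⁰.
The orbital stabilization is -1.6Δ₀ = -1.6 × 276 = -442 kJ/mol.
High-spin d⁴ would be t₂g³ eg¹ with 0 pairs; low-spin has 1, so 1 excess pair costs +1P = +235 kJ/mol.
Combining: -442 + 235 = -207 kJ/mol.

-207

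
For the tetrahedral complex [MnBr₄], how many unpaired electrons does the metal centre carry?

3

Each Br⁻ contributes -1; 4 × (-1) = -4. With overall charge +0, Mn is in the +4 oxidation state.
Group 7 minus oxidation state +4 gives a d³ configuration for Mn⁴⁺.
Tetrahedral fields are weak (Δₜ ≈ 4/9 Δₒ), so electrons fill high-spin.
Configuration: e² t₂¹, giving 3 unpaired electrons.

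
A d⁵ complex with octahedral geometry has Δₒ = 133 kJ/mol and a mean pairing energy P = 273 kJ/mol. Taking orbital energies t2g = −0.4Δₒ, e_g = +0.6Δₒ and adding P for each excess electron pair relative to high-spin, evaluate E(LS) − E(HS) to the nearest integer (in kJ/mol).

High-spin d⁵ fills as t2g^3 e_g^2 with CFSE 3(−0.4) + 2(+0.6) = 0.0Δₒ = 0 kJ/mol.
For low-spin the configuration is t2g^5 e_g^0: orbital energy -2.0 × 133 = -266 kJ/mol, and 2 additional pairs relative to high-spin add 546 kJ/mol, giving 280 kJ/mol.
Thus E(LS) − E(HS) = 280 kJ/mol.

280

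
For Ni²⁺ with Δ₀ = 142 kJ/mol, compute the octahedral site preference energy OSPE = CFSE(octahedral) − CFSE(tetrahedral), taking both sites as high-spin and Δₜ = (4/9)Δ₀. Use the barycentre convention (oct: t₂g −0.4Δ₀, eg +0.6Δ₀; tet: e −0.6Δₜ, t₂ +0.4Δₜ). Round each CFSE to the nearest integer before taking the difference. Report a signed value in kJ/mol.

-120

Ni²⁺: group 10, so d-count = 10 − 2 = 8.
In an octahedral site d⁸ (HS) is t₂g⁶ eg², giving CFSE(oct) = -1.2Δ₀ = -170 kJ/mol.
Tetrahedral: e⁴ t₂⁴, CFSE = 4(−0.6) + 4(+0.4) = -0.8Δₜ = -0.8 × (4/9) × 142 = -50 kJ/mol.
OSPE = CFSE(oct) − CFSE(tet) = -170 − (-50) = -120 kJ/mol.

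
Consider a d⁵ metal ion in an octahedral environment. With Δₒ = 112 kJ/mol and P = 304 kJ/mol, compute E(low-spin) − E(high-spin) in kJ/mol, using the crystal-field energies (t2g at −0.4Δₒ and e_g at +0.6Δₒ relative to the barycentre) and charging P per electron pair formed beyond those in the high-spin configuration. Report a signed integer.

In the high-spin limit (t2g^3 e_g^2) the orbital term is 0.0Δₒ = 0 kJ/mol, with no excess pairing.
Low-spin: t2g^5 e_g^0, orbital CFSE = -2.0Δₒ = -224 kJ/mol; plus 2 excess pairs × P = +608 kJ/mol; total 384 kJ/mol.
E(LS) − E(HS) = 384 − (0) = 384 kJ/mol.

384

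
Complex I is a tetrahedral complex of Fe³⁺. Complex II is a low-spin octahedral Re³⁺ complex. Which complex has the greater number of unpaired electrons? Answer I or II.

I: Fe is in group 8, so Fe³⁺ is d⁵ (8 − 3 = 5); Tetrahedral fields are weak (Δₜ ≈ 4/9 Δₒ), so electrons fill high-spin; e² t₂³ → 5 unpaired.
II: Re is in group 7, so Re³⁺ is d⁴ (7 − 3 = 4); t2g^4 e_g^0 → 2 unpaired.
So I has more unpaired electrons.

I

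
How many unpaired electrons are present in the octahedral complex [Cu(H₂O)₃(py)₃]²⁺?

Ligand charges: 3×(+0) from H₂O and 3×(+0) from py sum to +0; with overall charge +2, Cu is +2.
Cu²⁺: group 11, so d-count = 11 − 2 = 9.
Configuration: t2g^6 e_g^3, giving 1 unpaired electron.

1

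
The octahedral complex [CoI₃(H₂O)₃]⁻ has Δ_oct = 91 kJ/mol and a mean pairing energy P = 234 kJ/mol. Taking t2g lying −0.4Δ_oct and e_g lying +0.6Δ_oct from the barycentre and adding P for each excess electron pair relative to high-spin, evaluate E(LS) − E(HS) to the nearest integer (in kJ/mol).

Ligand charges: 3×(-1) from I⁻ and 3×(+0) from H₂O sum to -3; with overall charge -1, Co is +2.
Co is in group 9, so Co²⁺ is d⁷ (9 − 2 = 7).
High-spin d⁷ fills as t2g^5 e_g^2 with CFSE 5(−0.4) + 2(+0.6) = -0.8Δ_oct = -73 kJ/mol.
For low-spin the configuration is t2g^6 e_g^1: orbital energy -1.8 × 91 = -164 kJ/mol, and 1 additional pair relative to high-spin adds 234 kJ/mol, giving 70 kJ/mol.
E(LS) − E(HS) = 70 − (-73) = 143 kJ/mol.

143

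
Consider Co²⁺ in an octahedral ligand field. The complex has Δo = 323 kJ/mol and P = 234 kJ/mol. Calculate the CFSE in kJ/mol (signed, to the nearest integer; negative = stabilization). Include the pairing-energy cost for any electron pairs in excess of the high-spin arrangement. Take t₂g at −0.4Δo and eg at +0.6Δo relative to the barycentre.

Co is in group 9, so Co²⁺ is d⁷ (9 − 2 = 7).
Here Δo > P (323 > 234), so the low-spin state is favoured.
Filling d⁷ accordingly: t₂g⁶ eg¹.
Orbital CFSE = -1.8Δo = -1.8 × 323 = -581 kJ/mol.
Excess pairs vs high-spin: 3 − 2 = 1; pairing cost = +234 kJ/mol.
Net CFSE = -581 + 234 = -347 kJ/mol.

-347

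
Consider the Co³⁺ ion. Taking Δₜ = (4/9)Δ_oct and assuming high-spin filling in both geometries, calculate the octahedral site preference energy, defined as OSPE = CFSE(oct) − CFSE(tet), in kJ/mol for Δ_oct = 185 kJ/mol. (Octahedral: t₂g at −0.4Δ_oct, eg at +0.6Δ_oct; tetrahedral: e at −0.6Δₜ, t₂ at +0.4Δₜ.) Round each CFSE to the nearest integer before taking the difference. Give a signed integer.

-25

Co³⁺: group 9, so d-count = 9 − 3 = 6.
Octahedral (high-spin): t₂g⁴ eg², CFSE = 4(−0.4) + 2(+0.6) = -0.4Δ_oct = -0.4 × 185 = -74 kJ/mol.
Tetrahedral e³ t₂³ gives -0.6Δₜ = -0.6 × (4/9) × 185 = -49 kJ/mol.
OSPE = -74 − (-49) = -25 kJ/mol.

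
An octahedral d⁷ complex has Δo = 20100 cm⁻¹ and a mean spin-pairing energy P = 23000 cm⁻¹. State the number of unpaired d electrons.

3

Δo < P, so pairing is avoided: the ground state is high-spin.
That gives t2g^5 e_g^2.
Unpaired electrons: 3.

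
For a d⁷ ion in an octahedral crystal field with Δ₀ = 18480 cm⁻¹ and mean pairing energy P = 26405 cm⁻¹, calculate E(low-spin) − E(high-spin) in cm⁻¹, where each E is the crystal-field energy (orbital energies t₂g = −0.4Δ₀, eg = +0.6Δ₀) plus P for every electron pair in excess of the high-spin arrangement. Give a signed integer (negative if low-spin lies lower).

7925

High-spin: t₂g⁵ eg², CFSE = -0.8Δ₀ = -14784 cm⁻¹.
Low-spin t₂g⁶ eg¹ gives -1.8Δ₀ = -33264 cm⁻¹, but forming 1 extra pair costs 1P = 26405 cm⁻¹, so E(LS) = -33264 + 26405 = -6859 cm⁻¹.
E(LS) − E(HS) = -6859 − (-14784) = 7925 cm⁻¹.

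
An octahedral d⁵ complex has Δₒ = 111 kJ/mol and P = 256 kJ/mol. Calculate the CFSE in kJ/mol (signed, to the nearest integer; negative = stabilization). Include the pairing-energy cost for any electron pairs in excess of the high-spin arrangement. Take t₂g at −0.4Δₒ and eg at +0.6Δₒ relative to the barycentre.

Here Δₒ < P (111 < 256), so the high-spin state is favoured.
That gives t₂g³ eg².
Orbital CFSE = 0.0Δₒ = 0.0 × 111 = 0 kJ/mol.
High-spin has no excess pairs, so no pairing correction applies.

0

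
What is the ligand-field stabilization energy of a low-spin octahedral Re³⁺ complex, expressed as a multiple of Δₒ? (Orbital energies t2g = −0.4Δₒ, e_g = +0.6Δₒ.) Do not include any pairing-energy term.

Re sits in group 7; removing 3 electrons leaves Re³⁺ with 7 − 3 = 4 d electrons.
Configuration: t2g^4 e_g^0.
CFSE = 4(-0.4Δₒ) + 0(0.6Δₒ) = -1.6Δₒ + 0.0Δₒ = -1.6Δₒ.

-1.6 Δₒ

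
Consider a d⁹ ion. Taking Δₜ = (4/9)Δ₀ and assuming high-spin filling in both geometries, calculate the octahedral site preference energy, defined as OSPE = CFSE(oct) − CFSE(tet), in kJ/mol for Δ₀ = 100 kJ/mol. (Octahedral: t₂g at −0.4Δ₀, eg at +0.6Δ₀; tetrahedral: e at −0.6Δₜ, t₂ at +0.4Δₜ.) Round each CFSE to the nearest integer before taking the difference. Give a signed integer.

Octahedral (high-spin): t₂g⁶ eg³, CFSE = 6(−0.4) + 3(+0.6) = -0.6Δ₀ = -0.6 × 100 = -60 kJ/mol.
Tetrahedral e⁴ t₂⁵ gives -0.4Δₜ = -0.4 × (4/9) × 100 = -18 kJ/mol.
OSPE = CFSE(oct) − CFSE(tet) = -60 − (-18) = -42 kJ/mol.

-42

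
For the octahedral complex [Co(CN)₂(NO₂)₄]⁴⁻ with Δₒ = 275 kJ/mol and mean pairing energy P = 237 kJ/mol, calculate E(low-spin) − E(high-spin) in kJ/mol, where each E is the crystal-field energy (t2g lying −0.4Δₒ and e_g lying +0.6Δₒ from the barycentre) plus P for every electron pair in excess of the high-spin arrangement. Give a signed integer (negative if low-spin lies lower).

-38

Ligand charges: 2×(-1) from CN⁻ and 4×(-1) from NO₂⁻ sum to -6; with overall charge -4, Co is +2.
Group 9 minus oxidation state +2 gives a d⁷ configuration for Co²⁺.
High-spin d⁷ fills as t2g^5 e_g^2 with CFSE 5(−0.4) + 2(+0.6) = -0.8Δₒ = -220 kJ/mol.
Low-spin: t2g^6 e_g^1, orbital CFSE = -1.8Δₒ = -495 kJ/mol; plus 1 excess pair × P = +237 kJ/mol; total -258 kJ/mol.
Thus E(LS) − E(HS) = -38 kJ/mol.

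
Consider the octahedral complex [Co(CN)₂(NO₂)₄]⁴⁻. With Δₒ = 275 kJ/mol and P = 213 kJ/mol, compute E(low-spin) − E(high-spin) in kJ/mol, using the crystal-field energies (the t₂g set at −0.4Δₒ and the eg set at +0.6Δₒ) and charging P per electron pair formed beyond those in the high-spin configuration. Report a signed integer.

Ligand charges: 2×(-1) from CN⁻ and 4×(-1) from NO₂⁻ sum to -6; with overall charge -4, Co is +2.
Co²⁺: group 9, so d-count = 9 − 2 = 7.
In the high-spin limit (t₂g⁵ eg²) the orbital term is -0.8Δₒ = -220 kJ/mol, with no excess pairing.
For low-spin the configuration is t₂g⁶ eg¹: orbital energy -1.8 × 275 = -495 kJ/mol, and 1 additional pair relative to high-spin adds 213 kJ/mol, giving -282 kJ/mol.
Thus E(LS) − E(HS) = -62 kJ/mol.

-62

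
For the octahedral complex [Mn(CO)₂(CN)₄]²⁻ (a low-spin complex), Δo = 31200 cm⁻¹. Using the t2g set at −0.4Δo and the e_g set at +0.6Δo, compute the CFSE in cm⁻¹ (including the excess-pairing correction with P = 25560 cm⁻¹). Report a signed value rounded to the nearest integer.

Ligand charges: 2×(+0) from CO and 4×(-1) from CN⁻ sum to -4; with overall charge -2, Mn is +2.
Mn sits in group 7; removing 2 electrons leaves Mn²⁺ with 7 − 2 = 5 d electrons.
Electron filling gives t2g^5 e_g^0.
CFSE(orbital) = 5×(-0.4Δo) + 0×(0.6Δo) = -2.0Δo; with Δo = 31200 cm⁻¹ that is -62400 cm⁻¹.
Relative to high-spin t2g^3 e_g^2 (0 paired), the low-spin configuration has 2 additional pairs, contributing +2 × 25560 = +51120 cm⁻¹.
Combining: -62400 + 51120 = -11280 cm⁻¹.

-11280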